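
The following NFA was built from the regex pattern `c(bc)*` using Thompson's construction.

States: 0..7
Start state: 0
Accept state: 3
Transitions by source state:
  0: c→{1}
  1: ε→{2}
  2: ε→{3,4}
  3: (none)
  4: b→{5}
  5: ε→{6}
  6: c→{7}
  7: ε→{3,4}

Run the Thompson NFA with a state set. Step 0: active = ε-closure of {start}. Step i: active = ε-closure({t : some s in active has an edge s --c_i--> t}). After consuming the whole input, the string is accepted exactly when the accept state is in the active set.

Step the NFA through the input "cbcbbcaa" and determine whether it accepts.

Answer: REJECT

Trace:
S₀ = ε-closure({0}) = {0}
'c' @ 1: {1,2,3,4}  ✓accept
'b' @ 2: {5,6}
'c' @ 3: {3,4,7}  ✓accept
'b' @ 4: {5,6}
'b' @ 5: {}  — state set empty
rest 'caa' ignored (set empty)
after full input: {}  (accept=3 not in)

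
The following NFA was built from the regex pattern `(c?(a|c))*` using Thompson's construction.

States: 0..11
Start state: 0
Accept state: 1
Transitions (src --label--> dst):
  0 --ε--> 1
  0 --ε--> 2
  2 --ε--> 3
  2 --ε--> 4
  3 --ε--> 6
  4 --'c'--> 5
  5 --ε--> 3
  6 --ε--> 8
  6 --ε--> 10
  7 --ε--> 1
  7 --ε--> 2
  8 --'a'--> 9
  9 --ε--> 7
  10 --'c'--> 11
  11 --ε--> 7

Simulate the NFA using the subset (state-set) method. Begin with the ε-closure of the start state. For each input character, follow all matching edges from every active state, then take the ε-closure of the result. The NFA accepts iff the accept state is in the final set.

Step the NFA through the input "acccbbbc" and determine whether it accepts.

Answer: REJECT

Steps:
start: ε-closure({0}) = {0,1,2,3,4,6,8,10}
'a' @ 1: {1,2,3,4,6,7,8,9,10}  (accept∈set)
'c' @ 2: {1,2,3,4,5,6,7,8,10,11}  (accept∈set)
'c' @ 3: {1,2,3,4,5,6,7,8,10,11}  (accept∈set)
'c' @ 4: {1,2,3,4,5,6,7,8,10,11}  (accept∈set)
'b' @ 5: {}  — state set empty
rest 'bbc' ignored (set empty)
end set {} — state 1 not in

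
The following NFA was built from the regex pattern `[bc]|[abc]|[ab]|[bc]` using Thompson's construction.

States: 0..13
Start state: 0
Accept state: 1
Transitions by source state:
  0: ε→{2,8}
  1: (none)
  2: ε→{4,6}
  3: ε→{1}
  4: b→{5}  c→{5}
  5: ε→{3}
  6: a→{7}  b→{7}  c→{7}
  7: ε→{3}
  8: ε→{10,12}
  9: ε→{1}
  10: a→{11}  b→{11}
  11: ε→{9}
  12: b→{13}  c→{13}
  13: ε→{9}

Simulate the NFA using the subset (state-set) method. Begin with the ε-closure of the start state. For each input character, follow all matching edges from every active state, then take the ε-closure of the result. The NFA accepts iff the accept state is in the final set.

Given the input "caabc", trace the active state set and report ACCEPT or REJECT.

Answer: REJECT

Trace:
start: ε-closure({0}) = {0,2,4,6,8,10,12}
'c' @ 1: {1,3,5,7,9,13}  (accept∈set)
'a' @ 2: {}  — no active states
rest 'abc' ignored (set empty)
end set {} — state 1 not in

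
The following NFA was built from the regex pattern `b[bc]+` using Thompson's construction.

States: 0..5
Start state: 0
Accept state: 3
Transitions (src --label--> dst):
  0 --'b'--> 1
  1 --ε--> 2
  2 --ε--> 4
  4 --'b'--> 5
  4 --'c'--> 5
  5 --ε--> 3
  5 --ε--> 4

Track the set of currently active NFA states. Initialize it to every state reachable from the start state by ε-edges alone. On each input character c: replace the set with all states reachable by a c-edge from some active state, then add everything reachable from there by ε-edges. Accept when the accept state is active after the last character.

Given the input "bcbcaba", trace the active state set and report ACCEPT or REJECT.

Answer: REJECT

Derivation:
start: ε-closure({0}) = {0}
'b' @ 1: {1,2,4}
'c' @ 2: {3,4,5}  [accepting]
'b' @ 3: {3,4,5}  [accepting]
'c' @ 4: {3,4,5}  [accepting]
'a' @ 5: {}  — no active states
rest 'ba' ignored (set empty)
end set {} — state 3 not in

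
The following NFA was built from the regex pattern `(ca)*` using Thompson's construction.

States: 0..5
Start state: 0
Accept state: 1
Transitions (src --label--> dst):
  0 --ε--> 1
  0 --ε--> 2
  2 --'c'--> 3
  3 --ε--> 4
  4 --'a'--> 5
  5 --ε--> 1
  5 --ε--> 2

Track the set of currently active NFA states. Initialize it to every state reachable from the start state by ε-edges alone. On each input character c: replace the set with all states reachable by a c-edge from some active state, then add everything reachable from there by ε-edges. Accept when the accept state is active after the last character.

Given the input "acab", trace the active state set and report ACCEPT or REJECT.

Answer: REJECT

Trace:
initial (ε-close {0}): {0,1,2}
'a' @ 1: {}  — no active states
rest 'cab' ignored (set empty)
final: {}; accept 1 not in set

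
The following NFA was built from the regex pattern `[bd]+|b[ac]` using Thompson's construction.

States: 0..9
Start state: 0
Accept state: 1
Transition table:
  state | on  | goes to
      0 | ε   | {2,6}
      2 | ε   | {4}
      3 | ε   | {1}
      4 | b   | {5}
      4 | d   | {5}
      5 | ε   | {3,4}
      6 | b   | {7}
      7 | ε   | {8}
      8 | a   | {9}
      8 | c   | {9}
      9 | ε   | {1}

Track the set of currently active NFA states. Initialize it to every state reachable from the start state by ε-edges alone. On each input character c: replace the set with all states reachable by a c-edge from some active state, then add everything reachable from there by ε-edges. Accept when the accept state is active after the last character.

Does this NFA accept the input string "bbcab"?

start: ε-closure({0}) = {0,2,4,6}
'b' @ 1: {1,3,4,5,7,8}  [accepting]
'b' @ 2: {1,3,4,5}  [accepting]
'c' @ 3: {}  — dead — no transitions
rest 'ab' ignored (set empty)
final: {}; accept 1 not in set

Answer: REJECT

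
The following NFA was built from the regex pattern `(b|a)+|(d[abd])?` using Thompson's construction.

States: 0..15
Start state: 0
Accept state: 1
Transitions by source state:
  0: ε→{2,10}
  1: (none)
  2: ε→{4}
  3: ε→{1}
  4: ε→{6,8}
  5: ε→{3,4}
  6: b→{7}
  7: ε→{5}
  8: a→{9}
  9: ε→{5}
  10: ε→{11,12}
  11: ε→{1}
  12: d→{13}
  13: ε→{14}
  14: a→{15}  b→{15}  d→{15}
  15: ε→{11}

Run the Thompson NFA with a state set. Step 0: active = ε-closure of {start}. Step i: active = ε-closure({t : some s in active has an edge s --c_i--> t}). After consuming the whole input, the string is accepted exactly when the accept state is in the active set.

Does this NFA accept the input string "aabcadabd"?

S₀ = ε-closure({0}) = {0,1,2,4,6,8,10,11,12}
'a' @ 1: {1,3,4,5,6,8,9}  [accepting]
'a' @ 2: {1,3,4,5,6,8,9}  [accepting]
'b' @ 3: {1,3,4,5,6,7,8}  [accepting]
'c' @ 4: {}  — state set empty
rest 'adabd' ignored (set empty)
end set {} — state 1 not in

Answer: REJECT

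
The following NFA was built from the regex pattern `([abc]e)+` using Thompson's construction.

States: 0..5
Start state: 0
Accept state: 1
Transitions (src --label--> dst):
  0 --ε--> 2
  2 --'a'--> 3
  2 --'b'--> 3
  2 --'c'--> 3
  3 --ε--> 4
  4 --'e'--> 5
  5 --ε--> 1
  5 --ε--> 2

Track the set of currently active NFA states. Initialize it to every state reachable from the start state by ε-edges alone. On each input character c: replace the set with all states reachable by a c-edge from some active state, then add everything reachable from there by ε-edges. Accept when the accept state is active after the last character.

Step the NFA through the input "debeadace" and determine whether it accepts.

initial (ε-close {0}): {0,2}
'd' @ 1: {}  — state set empty
rest 'ebeadace' ignored (set empty)
after full input: {}  (accept=1 not in)

Answer: REJECT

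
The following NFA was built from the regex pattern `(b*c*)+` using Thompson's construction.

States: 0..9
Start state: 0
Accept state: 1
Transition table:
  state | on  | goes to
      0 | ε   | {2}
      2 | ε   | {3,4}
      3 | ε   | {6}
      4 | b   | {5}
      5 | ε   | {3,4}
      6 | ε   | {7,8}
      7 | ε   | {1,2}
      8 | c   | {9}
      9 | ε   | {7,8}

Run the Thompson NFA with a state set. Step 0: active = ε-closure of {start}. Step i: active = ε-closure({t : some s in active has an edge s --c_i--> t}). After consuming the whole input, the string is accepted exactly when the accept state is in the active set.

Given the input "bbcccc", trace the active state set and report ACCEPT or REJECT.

start: ε-closure({0}) = {0,1,2,3,4,6,7,8}
'b' @ 1: {1,2,3,4,5,6,7,8}  (accept∈set)
'b' @ 2: {1,2,3,4,5,6,7,8}  (accept∈set)
'c' @ 3: {1,2,3,4,6,7,8,9}  (accept∈set)
'c' @ 4: {1,2,3,4,6,7,8,9}  (accept∈set)
'c' @ 5: {1,2,3,4,6,7,8,9}  (accept∈set)
'c' @ 6: {1,2,3,4,6,7,8,9}  (accept∈set)
end set {1,2,3,4,6,7,8,9} — state 1 in

Answer: ACCEPT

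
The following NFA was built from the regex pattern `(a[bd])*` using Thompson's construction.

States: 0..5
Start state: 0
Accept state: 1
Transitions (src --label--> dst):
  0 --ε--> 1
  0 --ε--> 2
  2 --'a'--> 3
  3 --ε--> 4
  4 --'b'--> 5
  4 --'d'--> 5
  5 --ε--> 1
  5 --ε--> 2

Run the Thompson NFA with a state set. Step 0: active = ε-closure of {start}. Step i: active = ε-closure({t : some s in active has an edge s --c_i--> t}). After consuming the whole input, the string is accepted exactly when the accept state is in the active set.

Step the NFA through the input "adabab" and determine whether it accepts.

initial (ε-close {0}): {0,1,2}
'a' @ 1: {3,4}
'd' @ 2: {1,2,5}  (accept∈set)
'a' @ 3: {3,4}
'b' @ 4: {1,2,5}  (accept∈set)
'a' @ 5: {3,4}
'b' @ 6: {1,2,5}  (accept∈set)
final: {1,2,5}; accept 1 in set

Answer: ACCEPT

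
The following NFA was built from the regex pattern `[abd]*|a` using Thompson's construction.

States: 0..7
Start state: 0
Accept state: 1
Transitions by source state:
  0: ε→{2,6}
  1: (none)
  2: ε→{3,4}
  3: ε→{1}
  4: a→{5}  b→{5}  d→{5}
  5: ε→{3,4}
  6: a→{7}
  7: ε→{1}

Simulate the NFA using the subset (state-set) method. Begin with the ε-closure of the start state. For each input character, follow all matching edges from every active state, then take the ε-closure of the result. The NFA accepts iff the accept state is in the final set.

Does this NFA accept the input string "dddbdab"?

Answer: ACCEPT

Trace:
start: ε-closure({0}) = {0,1,2,3,4,6}
'd' @ 1: {1,3,4,5}  [accepting]
'd' @ 2: {1,3,4,5}  [accepting]
'd' @ 3: {1,3,4,5}  [accepting]
'b' @ 4: {1,3,4,5}  [accepting]
'd' @ 5: {1,3,4,5}  [accepting]
'a' @ 6: {1,3,4,5}  [accepting]
'b' @ 7: {1,3,4,5}  [accepting]
after full input: {1,3,4,5}  (accept=1 in)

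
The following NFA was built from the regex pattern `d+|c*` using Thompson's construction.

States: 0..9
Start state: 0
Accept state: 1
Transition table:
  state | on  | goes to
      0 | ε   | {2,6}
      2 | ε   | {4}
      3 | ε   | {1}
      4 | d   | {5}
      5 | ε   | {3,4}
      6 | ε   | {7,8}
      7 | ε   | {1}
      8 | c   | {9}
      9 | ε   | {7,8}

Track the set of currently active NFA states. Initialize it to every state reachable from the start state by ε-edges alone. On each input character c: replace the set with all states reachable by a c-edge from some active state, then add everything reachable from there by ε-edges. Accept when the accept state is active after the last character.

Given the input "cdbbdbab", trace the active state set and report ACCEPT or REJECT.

Answer: REJECT

Trace:
S₀ = ε-closure({0}) = {0,1,2,4,6,7,8}
'c' @ 1: {1,7,8,9}  (accept∈set)
'd' @ 2: {}  — no active states
rest 'bbdbab' ignored (set empty)
after full input: {}  (accept=1 not in)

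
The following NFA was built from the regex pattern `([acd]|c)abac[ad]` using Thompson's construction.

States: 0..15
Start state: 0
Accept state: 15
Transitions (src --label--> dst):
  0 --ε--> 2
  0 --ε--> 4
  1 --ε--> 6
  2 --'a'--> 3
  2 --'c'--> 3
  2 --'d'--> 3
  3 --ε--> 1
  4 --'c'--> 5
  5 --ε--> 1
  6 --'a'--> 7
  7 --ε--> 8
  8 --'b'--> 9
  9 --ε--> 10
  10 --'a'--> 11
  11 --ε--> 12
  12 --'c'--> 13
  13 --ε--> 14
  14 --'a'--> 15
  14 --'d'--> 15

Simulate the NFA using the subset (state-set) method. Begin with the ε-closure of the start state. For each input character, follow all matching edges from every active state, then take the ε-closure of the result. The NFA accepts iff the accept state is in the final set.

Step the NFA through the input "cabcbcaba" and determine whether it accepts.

Answer: REJECT

Steps:
S₀ = ε-closure({0}) = {0,2,4}
'c' @ 1: {1,3,5,6}
'a' @ 2: {7,8}
'b' @ 3: {9,10}
'c' @ 4: {}  — no active states
rest 'bcaba' ignored (set empty)
end set {} — state 15 not in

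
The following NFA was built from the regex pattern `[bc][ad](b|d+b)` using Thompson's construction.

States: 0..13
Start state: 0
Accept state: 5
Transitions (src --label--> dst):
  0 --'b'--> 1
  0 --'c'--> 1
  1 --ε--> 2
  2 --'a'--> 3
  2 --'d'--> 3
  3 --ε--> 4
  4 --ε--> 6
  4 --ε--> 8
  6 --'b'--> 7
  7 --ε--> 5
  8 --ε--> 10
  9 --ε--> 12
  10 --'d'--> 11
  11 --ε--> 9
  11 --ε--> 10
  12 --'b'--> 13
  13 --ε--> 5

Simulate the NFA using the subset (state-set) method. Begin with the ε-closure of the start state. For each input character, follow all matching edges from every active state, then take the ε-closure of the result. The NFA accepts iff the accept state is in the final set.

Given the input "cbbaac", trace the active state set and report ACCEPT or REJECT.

Answer: REJECT

Steps:
start: ε-closure({0}) = {0}
'c' @ 1: {1,2}
'b' @ 2: {}  — no active states
rest 'baac' ignored (set empty)
final: {}; accept 5 not in set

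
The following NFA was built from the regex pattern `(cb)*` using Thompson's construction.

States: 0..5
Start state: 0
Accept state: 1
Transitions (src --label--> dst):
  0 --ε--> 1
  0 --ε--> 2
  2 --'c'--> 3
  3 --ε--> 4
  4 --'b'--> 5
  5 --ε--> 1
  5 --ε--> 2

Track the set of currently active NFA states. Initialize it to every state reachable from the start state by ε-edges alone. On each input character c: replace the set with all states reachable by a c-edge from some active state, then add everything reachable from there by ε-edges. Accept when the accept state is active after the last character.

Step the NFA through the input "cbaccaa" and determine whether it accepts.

S₀ = ε-closure({0}) = {0,1,2}
'c' @ 1: {3,4}
'b' @ 2: {1,2,5}  ✓accept
'a' @ 3: {}  — state set empty
rest 'ccaa' ignored (set empty)
final: {}; accept 1 not in set

Answer: REJECT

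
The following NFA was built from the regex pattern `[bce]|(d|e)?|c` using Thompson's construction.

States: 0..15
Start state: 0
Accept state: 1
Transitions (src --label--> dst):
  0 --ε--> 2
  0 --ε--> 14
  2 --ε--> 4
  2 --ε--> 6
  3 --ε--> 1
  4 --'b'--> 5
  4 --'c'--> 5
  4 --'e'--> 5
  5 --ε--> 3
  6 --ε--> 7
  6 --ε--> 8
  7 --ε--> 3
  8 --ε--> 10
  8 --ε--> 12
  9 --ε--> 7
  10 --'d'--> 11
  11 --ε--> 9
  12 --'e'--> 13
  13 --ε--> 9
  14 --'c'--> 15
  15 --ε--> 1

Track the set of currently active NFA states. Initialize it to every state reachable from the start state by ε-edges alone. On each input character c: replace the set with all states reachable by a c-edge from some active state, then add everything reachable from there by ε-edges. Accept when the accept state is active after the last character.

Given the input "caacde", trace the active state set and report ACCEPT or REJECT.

initial (ε-close {0}): {0,1,2,3,4,6,7,8,10,12,14}
'c' @ 1: {1,3,5,15}  [accepting]
'a' @ 2: {}  — no active states
rest 'acde' ignored (set empty)
after full input: {}  (accept=1 not in)

Answer: REJECT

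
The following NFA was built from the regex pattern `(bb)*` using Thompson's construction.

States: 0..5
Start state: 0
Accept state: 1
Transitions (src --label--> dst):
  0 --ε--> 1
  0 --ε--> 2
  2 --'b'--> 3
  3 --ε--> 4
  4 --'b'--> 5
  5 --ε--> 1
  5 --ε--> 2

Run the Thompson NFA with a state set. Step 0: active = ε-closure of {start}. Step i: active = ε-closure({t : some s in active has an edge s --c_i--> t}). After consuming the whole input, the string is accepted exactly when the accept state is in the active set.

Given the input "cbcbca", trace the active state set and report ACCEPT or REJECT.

Answer: REJECT

Steps:
initial (ε-close {0}): {0,1,2}
'c' @ 1: {}  — state set empty
rest 'bcbca' ignored (set empty)
after full input: {}  (accept=1 not in)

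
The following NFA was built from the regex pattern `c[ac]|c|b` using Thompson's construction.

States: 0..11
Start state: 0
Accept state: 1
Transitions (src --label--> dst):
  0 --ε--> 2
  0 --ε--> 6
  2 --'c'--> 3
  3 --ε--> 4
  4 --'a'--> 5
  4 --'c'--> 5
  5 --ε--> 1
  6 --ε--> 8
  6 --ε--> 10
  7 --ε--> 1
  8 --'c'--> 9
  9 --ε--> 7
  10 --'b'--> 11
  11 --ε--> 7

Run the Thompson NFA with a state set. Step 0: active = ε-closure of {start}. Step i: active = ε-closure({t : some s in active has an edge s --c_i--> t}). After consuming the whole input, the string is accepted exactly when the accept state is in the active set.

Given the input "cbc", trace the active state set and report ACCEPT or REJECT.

Answer: REJECT

Steps:
initial (ε-close {0}): {0,2,6,8,10}
'c' @ 1: {1,3,4,7,9}  ✓accept
'b' @ 2: {}  — dead — no transitions
rest 'c' ignored (set empty)
final: {}; accept 1 not in set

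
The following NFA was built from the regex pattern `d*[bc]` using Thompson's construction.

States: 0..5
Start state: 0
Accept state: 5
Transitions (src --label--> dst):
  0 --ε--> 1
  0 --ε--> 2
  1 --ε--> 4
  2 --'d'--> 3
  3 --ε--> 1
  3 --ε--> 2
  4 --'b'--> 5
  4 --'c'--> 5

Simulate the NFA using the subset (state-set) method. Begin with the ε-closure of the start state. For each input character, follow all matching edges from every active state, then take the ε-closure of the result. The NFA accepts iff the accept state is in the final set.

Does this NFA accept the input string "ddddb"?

Answer: ACCEPT

Derivation:
start: ε-closure({0}) = {0,1,2,4}
'd' @ 1: {1,2,3,4}
'd' @ 2: {1,2,3,4}
'd' @ 3: {1,2,3,4}
'd' @ 4: {1,2,3,4}
'b' @ 5: {5}  [accepting]
end set {5} — state 5 in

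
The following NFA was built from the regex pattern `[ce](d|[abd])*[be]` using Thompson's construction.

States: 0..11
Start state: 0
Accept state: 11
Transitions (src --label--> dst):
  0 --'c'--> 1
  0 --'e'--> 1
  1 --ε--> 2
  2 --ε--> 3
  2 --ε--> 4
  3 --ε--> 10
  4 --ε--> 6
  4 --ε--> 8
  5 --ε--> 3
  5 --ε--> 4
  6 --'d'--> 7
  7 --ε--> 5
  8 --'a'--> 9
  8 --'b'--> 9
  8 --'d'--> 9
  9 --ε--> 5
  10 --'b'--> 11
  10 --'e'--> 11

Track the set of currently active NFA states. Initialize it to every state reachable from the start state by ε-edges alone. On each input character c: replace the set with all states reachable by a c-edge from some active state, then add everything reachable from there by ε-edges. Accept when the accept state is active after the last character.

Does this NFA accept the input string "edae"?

Answer: ACCEPT

Trace:
S₀ = ε-closure({0}) = {0}
'e' @ 1: {1,2,3,4,6,8,10}
'd' @ 2: {3,4,5,6,7,8,9,10}
'a' @ 3: {3,4,5,6,8,9,10}
'e' @ 4: {11}  ✓accept
end set {11} — state 11 in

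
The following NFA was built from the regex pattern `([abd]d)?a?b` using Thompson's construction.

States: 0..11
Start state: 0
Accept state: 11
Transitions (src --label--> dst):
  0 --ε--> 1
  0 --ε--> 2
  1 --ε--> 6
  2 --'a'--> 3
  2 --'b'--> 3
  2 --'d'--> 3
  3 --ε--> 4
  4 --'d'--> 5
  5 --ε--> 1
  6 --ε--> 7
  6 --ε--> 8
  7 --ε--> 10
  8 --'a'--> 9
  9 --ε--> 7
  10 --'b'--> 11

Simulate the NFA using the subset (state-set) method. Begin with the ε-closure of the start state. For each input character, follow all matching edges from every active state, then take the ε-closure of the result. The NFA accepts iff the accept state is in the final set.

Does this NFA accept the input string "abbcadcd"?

Answer: REJECT

Steps:
initial (ε-close {0}): {0,1,2,6,7,8,10}
'a' @ 1: {3,4,7,9,10}
'b' @ 2: {11}  ✓accept
'b' @ 3: {}  — dead — no transitions
rest 'cadcd' ignored (set empty)
after full input: {}  (accept=11 not in)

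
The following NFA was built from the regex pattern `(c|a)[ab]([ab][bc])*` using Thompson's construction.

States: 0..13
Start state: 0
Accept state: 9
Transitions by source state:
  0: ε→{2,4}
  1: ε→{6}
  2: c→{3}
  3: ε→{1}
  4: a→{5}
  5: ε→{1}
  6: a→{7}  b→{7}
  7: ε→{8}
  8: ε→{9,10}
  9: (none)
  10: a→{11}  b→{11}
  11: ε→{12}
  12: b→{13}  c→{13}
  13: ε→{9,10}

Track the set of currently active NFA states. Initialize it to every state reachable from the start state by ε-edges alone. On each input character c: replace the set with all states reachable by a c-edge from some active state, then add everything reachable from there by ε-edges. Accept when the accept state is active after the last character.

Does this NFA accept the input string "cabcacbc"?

S₀ = ε-closure({0}) = {0,2,4}
'c' @ 1: {1,3,6}
'a' @ 2: {7,8,9,10}  ✓accept
'b' @ 3: {11,12}
'c' @ 4: {9,10,13}  ✓accept
'a' @ 5: {11,12}
'c' @ 6: {9,10,13}  ✓accept
'b' @ 7: {11,12}
'c' @ 8: {9,10,13}  ✓accept
final: {9,10,13}; accept 9 in set

Answer: ACCEPT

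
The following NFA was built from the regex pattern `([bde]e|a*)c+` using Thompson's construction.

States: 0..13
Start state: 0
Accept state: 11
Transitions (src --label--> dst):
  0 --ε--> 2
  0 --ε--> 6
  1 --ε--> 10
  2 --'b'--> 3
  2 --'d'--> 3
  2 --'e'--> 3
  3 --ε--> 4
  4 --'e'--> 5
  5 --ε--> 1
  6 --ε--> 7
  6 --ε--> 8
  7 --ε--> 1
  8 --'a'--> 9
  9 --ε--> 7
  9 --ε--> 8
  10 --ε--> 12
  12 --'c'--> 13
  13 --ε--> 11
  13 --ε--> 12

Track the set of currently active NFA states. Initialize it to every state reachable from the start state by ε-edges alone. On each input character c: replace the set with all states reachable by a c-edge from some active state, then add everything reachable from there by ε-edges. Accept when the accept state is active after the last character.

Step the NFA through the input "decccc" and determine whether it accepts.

initial (ε-close {0}): {0,1,2,6,7,8,10,12}
'd' @ 1: {3,4}
'e' @ 2: {1,5,10,12}
'c' @ 3: {11,12,13}  (accept∈set)
'c' @ 4: {11,12,13}  (accept∈set)
'c' @ 5: {11,12,13}  (accept∈set)
'c' @ 6: {11,12,13}  (accept∈set)
final: {11,12,13}; accept 11 in set

Answer: ACCEPT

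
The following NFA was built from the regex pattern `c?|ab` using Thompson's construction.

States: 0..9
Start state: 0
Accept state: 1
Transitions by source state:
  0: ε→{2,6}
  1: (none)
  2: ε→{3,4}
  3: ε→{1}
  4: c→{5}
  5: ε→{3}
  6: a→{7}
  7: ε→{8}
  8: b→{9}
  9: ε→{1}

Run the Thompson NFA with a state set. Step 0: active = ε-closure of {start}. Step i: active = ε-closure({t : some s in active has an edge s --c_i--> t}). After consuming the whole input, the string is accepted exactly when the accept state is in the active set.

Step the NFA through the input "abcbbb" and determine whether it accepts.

start: ε-closure({0}) = {0,1,2,3,4,6}
'a' @ 1: {7,8}
'b' @ 2: {1,9}  (accept∈set)
'c' @ 3: {}  — dead — no transitions
rest 'bbb' ignored (set empty)
after full input: {}  (accept=1 not in)

Answer: REJECT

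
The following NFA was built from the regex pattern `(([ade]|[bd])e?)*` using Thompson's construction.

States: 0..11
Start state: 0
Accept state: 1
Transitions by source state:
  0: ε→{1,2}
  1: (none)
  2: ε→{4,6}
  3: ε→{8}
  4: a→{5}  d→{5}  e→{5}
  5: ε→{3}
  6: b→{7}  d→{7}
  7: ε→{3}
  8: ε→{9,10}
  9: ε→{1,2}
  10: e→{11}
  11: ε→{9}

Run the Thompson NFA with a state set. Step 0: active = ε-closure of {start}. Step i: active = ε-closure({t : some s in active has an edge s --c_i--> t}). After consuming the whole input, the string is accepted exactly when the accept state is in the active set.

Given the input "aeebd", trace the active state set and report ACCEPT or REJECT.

start: ε-closure({0}) = {0,1,2,4,6}
'a' @ 1: {1,2,3,4,5,6,8,9,10}  (accept∈set)
'e' @ 2: {1,2,3,4,5,6,8,9,10,11}  (accept∈set)
'e' @ 3: {1,2,3,4,5,6,8,9,10,11}  (accept∈set)
'b' @ 4: {1,2,3,4,6,7,8,9,10}  (accept∈set)
'd' @ 5: {1,2,3,4,5,6,7,8,9,10}  (accept∈set)
end set {1,2,3,4,5,6,7,8,9,10} — state 1 in

Answer: ACCEPT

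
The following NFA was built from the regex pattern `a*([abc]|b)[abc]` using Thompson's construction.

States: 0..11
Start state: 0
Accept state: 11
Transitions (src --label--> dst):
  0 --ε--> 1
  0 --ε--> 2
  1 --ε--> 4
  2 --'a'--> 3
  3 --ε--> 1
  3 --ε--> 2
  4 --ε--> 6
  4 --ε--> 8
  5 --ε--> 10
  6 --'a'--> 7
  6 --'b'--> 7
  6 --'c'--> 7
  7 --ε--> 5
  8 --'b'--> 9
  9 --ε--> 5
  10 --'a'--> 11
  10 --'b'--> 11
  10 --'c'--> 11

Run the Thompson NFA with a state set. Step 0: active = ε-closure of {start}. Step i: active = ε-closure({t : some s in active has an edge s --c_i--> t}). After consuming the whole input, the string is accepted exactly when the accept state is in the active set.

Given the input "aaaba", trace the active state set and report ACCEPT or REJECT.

S₀ = ε-closure({0}) = {0,1,2,4,6,8}
'a' @ 1: {1,2,3,4,5,6,7,8,10}
'a' @ 2: {1,2,3,4,5,6,7,8,10,11}  (accept∈set)
'a' @ 3: {1,2,3,4,5,6,7,8,10,11}  (accept∈set)
'b' @ 4: {5,7,9,10,11}  (accept∈set)
'a' @ 5: {11}  (accept∈set)
final: {11}; accept 11 in set

Answer: ACCEPT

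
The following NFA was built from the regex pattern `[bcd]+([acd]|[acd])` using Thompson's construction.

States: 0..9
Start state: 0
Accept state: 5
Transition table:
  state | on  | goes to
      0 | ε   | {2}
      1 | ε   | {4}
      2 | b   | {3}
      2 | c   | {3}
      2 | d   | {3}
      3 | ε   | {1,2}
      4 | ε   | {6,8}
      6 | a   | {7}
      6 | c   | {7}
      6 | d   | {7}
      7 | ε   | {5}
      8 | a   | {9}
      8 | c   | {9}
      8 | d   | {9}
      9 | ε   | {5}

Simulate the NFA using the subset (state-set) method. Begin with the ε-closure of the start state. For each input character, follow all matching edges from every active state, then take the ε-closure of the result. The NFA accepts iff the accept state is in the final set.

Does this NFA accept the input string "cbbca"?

Answer: ACCEPT

Steps:
start: ε-closure({0}) = {0,2}
'c' @ 1: {1,2,3,4,6,8}
'b' @ 2: {1,2,3,4,6,8}
'b' @ 3: {1,2,3,4,6,8}
'c' @ 4: {1,2,3,4,5,6,7,8,9}  (accept∈set)
'a' @ 5: {5,7,9}  (accept∈set)
final: {5,7,9}; accept 5 in set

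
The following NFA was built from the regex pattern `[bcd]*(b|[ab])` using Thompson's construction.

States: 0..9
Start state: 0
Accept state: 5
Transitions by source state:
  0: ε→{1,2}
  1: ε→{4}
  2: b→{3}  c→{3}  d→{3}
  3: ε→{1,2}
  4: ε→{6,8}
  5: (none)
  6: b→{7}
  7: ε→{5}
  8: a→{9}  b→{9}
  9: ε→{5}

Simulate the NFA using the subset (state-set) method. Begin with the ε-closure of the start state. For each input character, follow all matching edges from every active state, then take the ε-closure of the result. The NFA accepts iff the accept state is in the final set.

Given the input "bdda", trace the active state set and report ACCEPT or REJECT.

Answer: ACCEPT

Trace:
start: ε-closure({0}) = {0,1,2,4,6,8}
'b' @ 1: {1,2,3,4,5,6,7,8,9}  (accept∈set)
'd' @ 2: {1,2,3,4,6,8}
'd' @ 3: {1,2,3,4,6,8}
'a' @ 4: {5,9}  (accept∈set)
final: {5,9}; accept 5 in set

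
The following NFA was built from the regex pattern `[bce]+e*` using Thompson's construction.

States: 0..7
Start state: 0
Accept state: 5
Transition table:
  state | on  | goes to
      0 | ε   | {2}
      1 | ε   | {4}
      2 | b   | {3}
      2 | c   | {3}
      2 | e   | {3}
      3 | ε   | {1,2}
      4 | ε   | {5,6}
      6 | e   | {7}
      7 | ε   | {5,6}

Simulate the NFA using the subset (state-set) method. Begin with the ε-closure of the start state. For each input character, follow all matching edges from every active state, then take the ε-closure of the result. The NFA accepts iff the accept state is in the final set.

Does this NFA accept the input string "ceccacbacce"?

initial (ε-close {0}): {0,2}
'c' @ 1: {1,2,3,4,5,6}  [accepting]
'e' @ 2: {1,2,3,4,5,6,7}  [accepting]
'c' @ 3: {1,2,3,4,5,6}  [accepting]
'c' @ 4: {1,2,3,4,5,6}  [accepting]
'a' @ 5: {}  — state set empty
rest 'cbacce' ignored (set empty)
final: {}; accept 5 not in set

Answer: REJECT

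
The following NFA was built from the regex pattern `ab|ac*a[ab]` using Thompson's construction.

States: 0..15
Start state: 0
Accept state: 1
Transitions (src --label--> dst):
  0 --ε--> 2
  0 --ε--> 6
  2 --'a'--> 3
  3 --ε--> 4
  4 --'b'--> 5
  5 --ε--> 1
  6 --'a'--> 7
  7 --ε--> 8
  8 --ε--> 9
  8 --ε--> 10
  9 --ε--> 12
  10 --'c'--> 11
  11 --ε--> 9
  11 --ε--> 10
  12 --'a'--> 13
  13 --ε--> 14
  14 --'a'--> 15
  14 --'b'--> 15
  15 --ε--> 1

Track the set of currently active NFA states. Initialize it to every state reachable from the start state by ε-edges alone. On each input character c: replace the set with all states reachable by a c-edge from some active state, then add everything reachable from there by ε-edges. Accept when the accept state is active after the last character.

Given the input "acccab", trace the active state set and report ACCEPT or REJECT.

Answer: ACCEPT

Trace:
S₀ = ε-closure({0}) = {0,2,6}
'a' @ 1: {3,4,7,8,9,10,12}
'c' @ 2: {9,10,11,12}
'c' @ 3: {9,10,11,12}
'c' @ 4: {9,10,11,12}
'a' @ 5: {13,14}
'b' @ 6: {1,15}  [accepting]
final: {1,15}; accept 1 in set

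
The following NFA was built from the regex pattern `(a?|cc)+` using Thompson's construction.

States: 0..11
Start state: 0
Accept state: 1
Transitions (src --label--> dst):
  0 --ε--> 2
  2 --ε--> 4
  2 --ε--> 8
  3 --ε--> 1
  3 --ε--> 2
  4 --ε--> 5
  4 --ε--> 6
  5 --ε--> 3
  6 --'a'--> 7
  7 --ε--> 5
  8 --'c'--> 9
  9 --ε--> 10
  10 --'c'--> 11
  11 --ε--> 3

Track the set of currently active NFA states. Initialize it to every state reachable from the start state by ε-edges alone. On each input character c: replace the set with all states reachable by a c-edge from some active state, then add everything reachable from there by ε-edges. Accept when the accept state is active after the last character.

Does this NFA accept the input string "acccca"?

initial (ε-close {0}): {0,1,2,3,4,5,6,8}
'a' @ 1: {1,2,3,4,5,6,7,8}  [accepting]
'c' @ 2: {9,10}
'c' @ 3: {1,2,3,4,5,6,8,11}  [accepting]
'c' @ 4: {9,10}
'c' @ 5: {1,2,3,4,5,6,8,11}  [accepting]
'a' @ 6: {1,2,3,4,5,6,7,8}  [accepting]
after full input: {1,2,3,4,5,6,7,8}  (accept=1 in)

Answer: ACCEPT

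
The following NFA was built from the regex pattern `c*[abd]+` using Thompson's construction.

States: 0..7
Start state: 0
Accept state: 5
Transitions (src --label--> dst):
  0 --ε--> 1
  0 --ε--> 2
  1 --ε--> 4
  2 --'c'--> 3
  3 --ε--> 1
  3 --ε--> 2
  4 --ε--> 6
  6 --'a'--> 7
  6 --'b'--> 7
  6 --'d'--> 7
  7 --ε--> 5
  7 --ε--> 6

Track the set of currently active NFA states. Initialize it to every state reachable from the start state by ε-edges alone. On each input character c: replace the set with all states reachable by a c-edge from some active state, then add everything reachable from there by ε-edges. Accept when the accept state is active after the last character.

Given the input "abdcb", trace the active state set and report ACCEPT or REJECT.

initial (ε-close {0}): {0,1,2,4,6}
'a' @ 1: {5,6,7}  ✓accept
'b' @ 2: {5,6,7}  ✓accept
'd' @ 3: {5,6,7}  ✓accept
'c' @ 4: {}  — state set empty
rest 'b' ignored (set empty)
final: {}; accept 5 not in set

Answer: REJECT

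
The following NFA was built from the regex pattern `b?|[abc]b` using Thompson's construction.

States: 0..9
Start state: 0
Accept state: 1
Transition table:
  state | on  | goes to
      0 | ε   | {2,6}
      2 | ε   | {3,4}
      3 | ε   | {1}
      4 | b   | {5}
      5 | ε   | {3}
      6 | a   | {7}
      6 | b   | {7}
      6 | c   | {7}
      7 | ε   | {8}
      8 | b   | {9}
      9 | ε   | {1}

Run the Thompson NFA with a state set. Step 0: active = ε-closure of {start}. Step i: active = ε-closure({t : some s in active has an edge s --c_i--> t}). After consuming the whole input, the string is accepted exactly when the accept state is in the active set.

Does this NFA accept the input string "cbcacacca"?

Answer: REJECT

Derivation:
initial (ε-close {0}): {0,1,2,3,4,6}
'c' @ 1: {7,8}
'b' @ 2: {1,9}  [accepting]
'c' @ 3: {}  — no active states
rest 'acacca' ignored (set empty)
end set {} — state 1 not in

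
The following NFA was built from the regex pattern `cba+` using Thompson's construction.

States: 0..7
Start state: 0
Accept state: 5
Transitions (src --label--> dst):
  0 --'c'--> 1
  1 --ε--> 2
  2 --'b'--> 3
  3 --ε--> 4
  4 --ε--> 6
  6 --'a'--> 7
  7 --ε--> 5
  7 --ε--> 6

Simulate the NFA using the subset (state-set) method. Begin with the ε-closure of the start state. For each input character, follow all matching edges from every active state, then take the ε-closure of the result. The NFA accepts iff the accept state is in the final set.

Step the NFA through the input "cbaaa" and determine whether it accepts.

start: ε-closure({0}) = {0}
'c' @ 1: {1,2}
'b' @ 2: {3,4,6}
'a' @ 3: {5,6,7}  [accepting]
'a' @ 4: {5,6,7}  [accepting]
'a' @ 5: {5,6,7}  [accepting]
end set {5,6,7} — state 5 in

Answer: ACCEPT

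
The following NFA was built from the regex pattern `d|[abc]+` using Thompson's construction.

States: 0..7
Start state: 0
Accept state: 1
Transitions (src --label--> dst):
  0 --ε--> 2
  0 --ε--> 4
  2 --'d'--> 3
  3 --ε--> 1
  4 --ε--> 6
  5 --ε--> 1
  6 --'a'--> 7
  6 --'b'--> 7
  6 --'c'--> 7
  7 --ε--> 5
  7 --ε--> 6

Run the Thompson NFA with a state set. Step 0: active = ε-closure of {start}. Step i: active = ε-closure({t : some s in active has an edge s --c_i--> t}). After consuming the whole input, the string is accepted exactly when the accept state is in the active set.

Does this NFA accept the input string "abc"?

start: ε-closure({0}) = {0,2,4,6}
'a' @ 1: {1,5,6,7}  [accepting]
'b' @ 2: {1,5,6,7}  [accepting]
'c' @ 3: {1,5,6,7}  [accepting]
after full input: {1,5,6,7}  (accept=1 in)

Answer: ACCEPT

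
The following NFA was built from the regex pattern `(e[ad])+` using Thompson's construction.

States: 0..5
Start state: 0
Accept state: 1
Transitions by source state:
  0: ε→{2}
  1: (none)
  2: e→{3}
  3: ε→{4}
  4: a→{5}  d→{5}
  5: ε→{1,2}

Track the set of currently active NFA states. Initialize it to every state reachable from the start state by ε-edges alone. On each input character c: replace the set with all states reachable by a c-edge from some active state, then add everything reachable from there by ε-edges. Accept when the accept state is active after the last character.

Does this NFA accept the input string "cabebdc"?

Answer: REJECT

Derivation:
S₀ = ε-closure({0}) = {0,2}
'c' @ 1: {}  — no active states
rest 'abebdc' ignored (set empty)
end set {} — state 1 not in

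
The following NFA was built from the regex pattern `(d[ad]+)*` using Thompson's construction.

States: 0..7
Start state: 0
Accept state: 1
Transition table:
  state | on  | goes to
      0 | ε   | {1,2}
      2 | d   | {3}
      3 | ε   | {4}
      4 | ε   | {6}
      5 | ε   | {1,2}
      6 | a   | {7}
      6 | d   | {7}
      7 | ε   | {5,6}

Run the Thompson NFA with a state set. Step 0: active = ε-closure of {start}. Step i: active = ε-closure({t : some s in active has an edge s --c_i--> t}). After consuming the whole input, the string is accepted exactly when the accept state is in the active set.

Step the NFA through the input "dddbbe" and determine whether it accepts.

Answer: REJECT

Steps:
start: ε-closure({0}) = {0,1,2}
'd' @ 1: {3,4,6}
'd' @ 2: {1,2,5,6,7}  (accept∈set)
'd' @ 3: {1,2,3,4,5,6,7}  (accept∈set)
'b' @ 4: {}  — dead — no transitions
rest 'be' ignored (set empty)
final: {}; accept 1 not in set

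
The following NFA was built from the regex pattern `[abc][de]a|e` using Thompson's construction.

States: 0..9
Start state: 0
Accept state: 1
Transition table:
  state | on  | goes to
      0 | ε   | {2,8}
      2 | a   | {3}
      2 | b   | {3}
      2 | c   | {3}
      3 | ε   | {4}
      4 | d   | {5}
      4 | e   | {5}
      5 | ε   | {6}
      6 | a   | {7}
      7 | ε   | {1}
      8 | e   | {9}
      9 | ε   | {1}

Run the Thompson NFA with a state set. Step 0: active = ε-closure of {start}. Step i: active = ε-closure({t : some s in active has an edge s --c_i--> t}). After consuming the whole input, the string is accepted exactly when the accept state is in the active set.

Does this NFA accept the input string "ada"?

Answer: ACCEPT

Derivation:
initial (ε-close {0}): {0,2,8}
'a' @ 1: {3,4}
'd' @ 2: {5,6}
'a' @ 3: {1,7}  ✓accept
after full input: {1,7}  (accept=1 in)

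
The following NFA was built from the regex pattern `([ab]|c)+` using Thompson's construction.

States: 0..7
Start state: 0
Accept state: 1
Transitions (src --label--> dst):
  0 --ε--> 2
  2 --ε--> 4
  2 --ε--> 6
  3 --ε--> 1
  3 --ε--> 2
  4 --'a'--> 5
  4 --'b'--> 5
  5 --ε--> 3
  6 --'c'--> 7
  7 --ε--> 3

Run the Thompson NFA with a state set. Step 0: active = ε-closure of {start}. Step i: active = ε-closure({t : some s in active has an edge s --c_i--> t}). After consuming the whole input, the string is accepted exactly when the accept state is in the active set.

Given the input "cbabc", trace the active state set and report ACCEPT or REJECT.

start: ε-closure({0}) = {0,2,4,6}
'c' @ 1: {1,2,3,4,6,7}  (accept∈set)
'b' @ 2: {1,2,3,4,5,6}  (accept∈set)
'a' @ 3: {1,2,3,4,5,6}  (accept∈set)
'b' @ 4: {1,2,3,4,5,6}  (accept∈set)
'c' @ 5: {1,2,3,4,6,7}  (accept∈set)
end set {1,2,3,4,6,7} — state 1 in

Answer: ACCEPT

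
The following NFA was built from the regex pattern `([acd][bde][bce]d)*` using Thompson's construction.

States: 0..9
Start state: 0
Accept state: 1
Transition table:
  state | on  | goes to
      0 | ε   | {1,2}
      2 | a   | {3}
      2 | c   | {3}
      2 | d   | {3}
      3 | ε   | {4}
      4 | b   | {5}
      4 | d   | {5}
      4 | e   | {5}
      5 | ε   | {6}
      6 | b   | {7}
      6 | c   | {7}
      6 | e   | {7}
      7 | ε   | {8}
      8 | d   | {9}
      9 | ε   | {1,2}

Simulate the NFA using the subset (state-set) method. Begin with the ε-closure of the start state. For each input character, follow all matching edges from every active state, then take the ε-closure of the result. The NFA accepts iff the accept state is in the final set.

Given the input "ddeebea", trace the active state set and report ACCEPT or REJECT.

start: ε-closure({0}) = {0,1,2}
'd' @ 1: {3,4}
'd' @ 2: {5,6}
'e' @ 3: {7,8}
'e' @ 4: {}  — dead — no transitions
rest 'bea' ignored (set empty)
final: {}; accept 1 not in set

Answer: REJECT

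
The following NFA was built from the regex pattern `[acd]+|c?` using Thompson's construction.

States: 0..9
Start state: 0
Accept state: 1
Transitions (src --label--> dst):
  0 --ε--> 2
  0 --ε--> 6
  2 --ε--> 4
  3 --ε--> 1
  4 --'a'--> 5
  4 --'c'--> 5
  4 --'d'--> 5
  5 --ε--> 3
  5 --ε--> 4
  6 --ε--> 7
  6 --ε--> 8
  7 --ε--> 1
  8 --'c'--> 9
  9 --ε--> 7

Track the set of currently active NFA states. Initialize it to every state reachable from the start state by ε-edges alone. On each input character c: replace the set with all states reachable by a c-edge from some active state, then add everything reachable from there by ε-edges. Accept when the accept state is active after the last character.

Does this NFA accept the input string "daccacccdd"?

S₀ = ε-closure({0}) = {0,1,2,4,6,7,8}
'd' @ 1: {1,3,4,5}  ✓accept
'a' @ 2: {1,3,4,5}  ✓accept
'c' @ 3: {1,3,4,5}  ✓accept
'c' @ 4: {1,3,4,5}  ✓accept
'a' @ 5: {1,3,4,5}  ✓accept
'c' @ 6: {1,3,4,5}  ✓accept
'c' @ 7: {1,3,4,5}  ✓accept
'c' @ 8: {1,3,4,5}  ✓accept
'd' @ 9: {1,3,4,5}  ✓accept
'd' @ 10: {1,3,4,5}  ✓accept
final: {1,3,4,5}; accept 1 in set

Answer: ACCEPT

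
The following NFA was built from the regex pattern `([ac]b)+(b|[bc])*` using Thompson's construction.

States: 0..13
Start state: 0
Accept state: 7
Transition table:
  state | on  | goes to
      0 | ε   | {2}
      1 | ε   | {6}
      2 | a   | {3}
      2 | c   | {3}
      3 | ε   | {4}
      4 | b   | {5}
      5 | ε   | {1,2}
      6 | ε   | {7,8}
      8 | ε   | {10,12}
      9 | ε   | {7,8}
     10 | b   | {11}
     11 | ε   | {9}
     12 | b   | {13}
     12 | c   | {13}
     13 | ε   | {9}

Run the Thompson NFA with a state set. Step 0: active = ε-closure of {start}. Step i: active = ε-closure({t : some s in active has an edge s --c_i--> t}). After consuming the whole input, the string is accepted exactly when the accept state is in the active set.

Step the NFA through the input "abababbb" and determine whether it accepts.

initial (ε-close {0}): {0,2}
'a' @ 1: {3,4}
'b' @ 2: {1,2,5,6,7,8,10,12}  (accept∈set)
'a' @ 3: {3,4}
'b' @ 4: {1,2,5,6,7,8,10,12}  (accept∈set)
'a' @ 5: {3,4}
'b' @ 6: {1,2,5,6,7,8,10,12}  (accept∈set)
'b' @ 7: {7,8,9,10,11,12,13}  (accept∈set)
'b' @ 8: {7,8,9,10,11,12,13}  (accept∈set)
end set {7,8,9,10,11,12,13} — state 7 in

Answer: ACCEPT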